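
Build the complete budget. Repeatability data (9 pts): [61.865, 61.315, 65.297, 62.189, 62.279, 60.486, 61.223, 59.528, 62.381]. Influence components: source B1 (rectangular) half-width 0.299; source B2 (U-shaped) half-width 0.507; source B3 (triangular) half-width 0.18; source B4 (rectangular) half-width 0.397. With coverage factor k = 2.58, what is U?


mean = (61.865 + 61.315 + 65.297 + 62.189 + 62.279 + 60.486 + 61.223 + 59.528 + 62.381) / 9 = 61.84033333
s = sqrt(sum((x - mean)^2)/(n-1)) = 1.5966234
u_A = s / sqrt(n) = 1.5966234 / sqrt(9) = 0.5322078
u_B1 = 0.299 / sqrt(3) = 0.17262773
u_B2 = 0.507 / sqrt(2) = 0.35850314
u_B3 = 0.18 / sqrt(6) = 0.073484692
u_B4 = 0.397 / sqrt(3) = 0.22920806
uc = sqrt(0.5322078^2 + 0.17262773^2 + 0.35850314^2 + 0.073484692^2 + 0.22920806^2) = 0.7067576
U = k * uc = 2.58 * 0.7067576
U = 1.8234

1.8234


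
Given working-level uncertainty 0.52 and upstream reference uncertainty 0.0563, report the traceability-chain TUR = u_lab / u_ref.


TUR = u_lab / u_ref
= 0.52 / 0.0563
= 9.2362

9.2362


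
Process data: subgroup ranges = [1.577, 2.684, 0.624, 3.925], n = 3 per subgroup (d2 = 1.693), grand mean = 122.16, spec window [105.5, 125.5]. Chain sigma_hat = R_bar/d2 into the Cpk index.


R_bar = (1.577 + 2.684 + 0.624 + 3.925) / 4 = 2.2025
sigma = R_bar / d2 = 2.2025 / 1.693 = 1.3009451
Cp = (USL - LSL)/(6*sigma) = (125.5 - 105.5)/(6*1.3009451) = 2.5622
Cpu = (125.5 - 122.16)/(3*1.3009451) = 0.8558
Cpl = (122.16 - 105.5)/(3*1.3009451) = 4.2687
Cpk = min(Cpu, Cpl) = 0.8558

0.8558


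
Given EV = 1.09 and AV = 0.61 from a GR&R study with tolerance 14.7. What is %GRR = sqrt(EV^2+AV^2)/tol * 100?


GRR = sqrt(EV^2 + AV^2) = sqrt(1.09^2 + 0.61^2) = 1.2490797
%GRR = GRR / tol * 100 = 1.2490797 / 14.7 * 100
%GRR = 8.4971

8.4971


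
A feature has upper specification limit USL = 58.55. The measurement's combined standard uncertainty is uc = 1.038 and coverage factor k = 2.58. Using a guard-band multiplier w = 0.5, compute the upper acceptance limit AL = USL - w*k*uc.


U = k * uc = 2.58 * 1.038 = 2.67804
guard band g = w * U = 0.5 * 2.67804 = 1.33902
AL = USL - g = 58.55 - 1.33902
AL = 57.2110

57.2110


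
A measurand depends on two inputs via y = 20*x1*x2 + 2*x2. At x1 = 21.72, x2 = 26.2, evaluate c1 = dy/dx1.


y = 20*x1*x2 + 2*x2
dy/dx1 = 20*x2
Evaluate at x2 = 26.2: c1 = 20 * 26.2
c1 = 524.0000

524.0000


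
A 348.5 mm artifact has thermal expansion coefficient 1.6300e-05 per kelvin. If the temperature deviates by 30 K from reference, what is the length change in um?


dL = L * alpha * dT
= 348.5 * 1.6300e-05 * 30
= 0.1704165 mm
dL_um = 0.1704165 * 1000 = 170.4165 um

170.4165


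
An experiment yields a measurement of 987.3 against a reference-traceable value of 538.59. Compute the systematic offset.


Systematic error = measured - true
= 987.3 - 538.59
= 448.7100

448.7100


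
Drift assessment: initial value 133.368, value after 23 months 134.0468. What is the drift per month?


rate = (v2 - v1) / months
= (134.0468 - 133.368) / 23
= 0.6788 / 23
= 0.0295

0.0295


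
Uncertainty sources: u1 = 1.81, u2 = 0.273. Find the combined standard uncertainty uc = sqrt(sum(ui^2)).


uc = sqrt(1.81^2 + 0.273^2)
uc = sqrt(3.350629)
uc = 1.8305

1.8305


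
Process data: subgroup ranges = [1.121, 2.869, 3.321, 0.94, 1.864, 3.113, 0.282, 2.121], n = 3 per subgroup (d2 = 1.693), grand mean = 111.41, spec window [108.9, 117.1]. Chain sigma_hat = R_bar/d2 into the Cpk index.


R_bar = (1.121 + 2.869 + 3.321 + 0.94 + 1.864 + 3.113 + 0.282 + 2.121) / 8 = 1.953875
sigma = R_bar / d2 = 1.953875 / 1.693 = 1.1540904
Cp = (USL - LSL)/(6*sigma) = (117.1 - 108.9)/(6*1.1540904) = 1.1842
Cpu = (117.1 - 111.41)/(3*1.1540904) = 1.6434
Cpl = (111.41 - 108.9)/(3*1.1540904) = 0.7250
Cpk = min(Cpu, Cpl) = 0.7250

0.7250


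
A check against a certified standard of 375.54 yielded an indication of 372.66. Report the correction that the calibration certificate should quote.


Correction = standard - reading
= 375.54 - 372.66
= 2.8800

2.8800


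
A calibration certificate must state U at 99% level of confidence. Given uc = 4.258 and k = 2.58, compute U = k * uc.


U = k * uc
U = 2.58 * 4.258
U = 10.9856

10.9856


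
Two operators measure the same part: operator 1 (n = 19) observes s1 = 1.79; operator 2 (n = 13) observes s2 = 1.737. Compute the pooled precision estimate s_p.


s_p = sqrt(((n1-1)*s1^2 + (n2-1)*s2^2) / (n1+n2-2))
numerator = (19-1)*1.79^2 + (13-1)*1.737^2 = 57.6738 + 36.206028 = 93.879828
denominator = 19 + 13 - 2 = 30
s_p^2 = 93.879828 / 30 = 3.1293276
s_p = sqrt(3.1293276) = 1.7690

1.7690


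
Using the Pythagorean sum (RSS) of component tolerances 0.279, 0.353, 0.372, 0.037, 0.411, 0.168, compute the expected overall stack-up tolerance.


RSS = sqrt(0.279^2 + 0.353^2 + 0.372^2 + 0.037^2 + 0.411^2 + 0.168^2)
= sqrt(0.539348)
= 0.7344

0.7344


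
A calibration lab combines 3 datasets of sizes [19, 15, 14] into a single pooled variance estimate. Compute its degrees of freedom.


nu = sum_i (n_i - 1)
nu = ((19 - 1) + (15 - 1) + (14 - 1))
nu = 18 + 14 + 13
nu = 45

45


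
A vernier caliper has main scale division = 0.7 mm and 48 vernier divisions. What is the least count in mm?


LC = MSD / n_div
= 0.7 / 48
= 0.0146

0.0146


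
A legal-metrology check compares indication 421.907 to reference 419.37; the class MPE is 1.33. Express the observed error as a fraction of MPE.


e = indication - reference = 421.907 - 419.37 = 2.5370
|e| = 2.5370
ratio = |e| / MPE = 2.5370 / 1.33
ratio = 1.9075

1.9075


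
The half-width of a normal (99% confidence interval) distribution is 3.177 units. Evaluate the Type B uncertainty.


u_B = half_width / 2.576
u_B = 3.177 / 2.576
u_B = 1.2333

1.2333


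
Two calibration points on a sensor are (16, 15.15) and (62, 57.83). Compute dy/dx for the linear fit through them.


slope = (y2 - y1) / (x2 - x1)
= (57.83 - 15.15) / (62 - 16)
= 42.6800 / 46
= 0.9278

0.9278


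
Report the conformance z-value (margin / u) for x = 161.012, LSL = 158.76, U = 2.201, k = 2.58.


u = U / k = 2.201 / 2.58 = 0.85310078
margin = |LSL - x| = |158.76 - 161.012| = 2.252
z = margin / u = 2.252 / 0.85310078
z = 2.6398

2.6398


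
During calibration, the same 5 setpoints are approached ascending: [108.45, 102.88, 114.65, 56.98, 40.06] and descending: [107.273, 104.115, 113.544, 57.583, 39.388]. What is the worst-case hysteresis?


|108.45 - 107.273| = 1.1770
|102.88 - 104.115| = 1.2350
|114.65 - 113.544| = 1.1060
|56.98 - 57.583| = 0.6030
|40.06 - 39.388| = 0.6720
hysteresis = max(diffs) = 1.2350

1.2350


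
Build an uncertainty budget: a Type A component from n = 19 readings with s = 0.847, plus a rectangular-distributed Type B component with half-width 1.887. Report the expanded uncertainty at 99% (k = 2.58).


u_A = s / sqrt(n) = 0.847 / sqrt(19) = 0.19431513
u_B = half_width / sqrt(3) = 1.887 / sqrt(3) = 1.08946
uc = sqrt(u_A^2 + u_B^2) = sqrt(0.19431513^2 + 1.08946^2) = 1.1066533
U = k * uc = 2.58 * 1.1066533
U = 2.8552

2.8552


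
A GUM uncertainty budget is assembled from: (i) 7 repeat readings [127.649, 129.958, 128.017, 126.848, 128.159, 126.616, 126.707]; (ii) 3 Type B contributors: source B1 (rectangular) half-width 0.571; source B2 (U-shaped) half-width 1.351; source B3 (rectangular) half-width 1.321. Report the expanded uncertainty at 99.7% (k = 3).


mean = (127.649 + 129.958 + 128.017 + 126.848 + 128.159 + 126.616 + 126.707) / 7 = 127.7077143
s = sqrt(sum((x - mean)^2)/(n-1)) = 1.1760759
u_A = s / sqrt(n) = 1.1760759 / sqrt(7) = 0.44451491
u_B1 = 0.571 / sqrt(3) = 0.329667
u_B2 = 1.351 / sqrt(2) = 0.95530126
u_B3 = 1.321 / sqrt(3) = 0.76267971
uc = sqrt(0.44451491^2 + 0.329667^2 + 0.95530126^2 + 0.76267971^2) = 1.3418475
U = k * uc = 3 * 1.3418475
U = 4.0255

4.0255


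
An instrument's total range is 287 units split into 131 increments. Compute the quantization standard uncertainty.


resolution = range / divisions
resolution = 287 / 131 = 2.1908397
u_res = resolution / (2*sqrt(3))
u_res = 2.1908397 / 3.4641016
u_res = 0.6324

0.6324


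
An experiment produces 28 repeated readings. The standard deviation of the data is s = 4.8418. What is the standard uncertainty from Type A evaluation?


u_A = s / sqrt(n)
u_A = 4.8418 / sqrt(28)
u_A = 4.8418 / 5.2915026
u_A = 0.9150

0.9150


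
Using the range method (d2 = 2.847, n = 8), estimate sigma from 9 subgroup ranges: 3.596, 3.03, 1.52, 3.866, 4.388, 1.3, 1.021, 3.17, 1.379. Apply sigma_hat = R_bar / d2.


R_bar = (3.596 + 3.03 + 1.52 + 3.866 + 4.388 + 1.3 + 1.021 + 3.17 + 1.379) / 9
R_bar = 23.27 / 9 = 2.5855556
sigma_hat = R_bar / d2 = 2.5855556 / 2.847 = 0.9082

0.9082


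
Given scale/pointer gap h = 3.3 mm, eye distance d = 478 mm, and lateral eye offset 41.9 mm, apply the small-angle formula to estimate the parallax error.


error = h * offset / d
= 3.3 * 41.9 / 478
= 0.2893

0.2893


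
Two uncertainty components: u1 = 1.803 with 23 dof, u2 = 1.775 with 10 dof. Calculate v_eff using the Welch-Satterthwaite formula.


uc = sqrt(u1^2 + u2^2) = sqrt(1.803^2 + 1.775^2) = 2.5301055
v_eff = uc^4 / (u1^4/v1 + u2^4/v2)
= 2.5301055^4 / (1.803^4/23 + 1.775^4/10)
= 40.978355 / 1.4521116
v_eff = 28.2198

28.2198


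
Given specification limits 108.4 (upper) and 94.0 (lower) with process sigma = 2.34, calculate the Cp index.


Cp = (USL - LSL) / (6 * sigma)
= (108.4 - 94.0) / (6 * 2.34)
= 14.4000 / 14.0400
= 1.0256

1.0256


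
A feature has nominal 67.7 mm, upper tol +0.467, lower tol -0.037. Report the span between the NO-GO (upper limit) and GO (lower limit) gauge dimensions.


GO = nominal - lower_tol (smallest hole = maximum material condition)
GO = 67.7 - 0.037 = 67.663
NO-GO = nominal + upper_tol (largest hole = least material condition)
NO-GO = 67.7 + 0.467 = 68.167
spread = NO-GO - GO = 68.167 - 67.663 = 0.5040

0.5040


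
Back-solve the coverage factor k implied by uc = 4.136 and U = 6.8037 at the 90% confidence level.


k = U / uc
k = 6.8037 / 4.136
k = 1.645

1.645


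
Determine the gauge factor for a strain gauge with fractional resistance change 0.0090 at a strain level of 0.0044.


GF = (dR/R) / epsilon
= 0.0090 / 0.0044
= 2.0455

2.0455


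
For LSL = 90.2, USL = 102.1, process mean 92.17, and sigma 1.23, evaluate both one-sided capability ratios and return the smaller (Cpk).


Cpu = (USL - mean) / (3*sigma) = (102.1 - 92.17) / (3*1.23) = 2.6911
Cpl = (mean - LSL) / (3*sigma) = (92.17 - 90.2) / (3*1.23) = 0.5339
Cpk = min(Cpu, Cpl) = 0.5339

0.5339


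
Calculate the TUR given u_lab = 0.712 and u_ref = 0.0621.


TUR = u_lab / u_ref
= 0.712 / 0.0621
= 11.4654

11.4654


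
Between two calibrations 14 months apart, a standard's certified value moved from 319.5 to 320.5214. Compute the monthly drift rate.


rate = (v2 - v1) / months
= (320.5214 - 319.5) / 14
= 1.0214 / 14
= 0.0730

0.0730


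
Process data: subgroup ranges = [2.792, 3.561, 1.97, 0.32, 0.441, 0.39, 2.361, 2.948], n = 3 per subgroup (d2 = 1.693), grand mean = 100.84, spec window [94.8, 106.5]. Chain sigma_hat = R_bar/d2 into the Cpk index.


R_bar = (2.792 + 3.561 + 1.97 + 0.32 + 0.441 + 0.39 + 2.361 + 2.948) / 8 = 1.847875
sigma = R_bar / d2 = 1.847875 / 1.693 = 1.0914796
Cp = (USL - LSL)/(6*sigma) = (106.5 - 94.8)/(6*1.0914796) = 1.7866
Cpu = (106.5 - 100.84)/(3*1.0914796) = 1.7285
Cpl = (100.84 - 94.8)/(3*1.0914796) = 1.8446
Cpk = min(Cpu, Cpl) = 1.7285

1.7285


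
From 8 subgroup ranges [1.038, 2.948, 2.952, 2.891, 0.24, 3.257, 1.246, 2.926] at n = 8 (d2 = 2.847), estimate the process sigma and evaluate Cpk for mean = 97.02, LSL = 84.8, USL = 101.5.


R_bar = (1.038 + 2.948 + 2.952 + 2.891 + 0.24 + 3.257 + 1.246 + 2.926) / 8 = 2.18725
sigma = R_bar / d2 = 2.18725 / 2.847 = 0.76826484
Cp = (USL - LSL)/(6*sigma) = (101.5 - 84.8)/(6*0.76826484) = 3.6229
Cpu = (101.5 - 97.02)/(3*0.76826484) = 1.9438
Cpl = (97.02 - 84.8)/(3*0.76826484) = 5.3020
Cpk = min(Cpu, Cpl) = 1.9438

1.9438


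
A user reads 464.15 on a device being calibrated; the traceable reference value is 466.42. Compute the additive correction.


Correction = standard - reading
= 466.42 - 464.15
= 2.2700

2.2700


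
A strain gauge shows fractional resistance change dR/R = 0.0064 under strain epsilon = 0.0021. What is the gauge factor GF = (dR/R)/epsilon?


GF = (dR/R) / epsilon
= 0.0064 / 0.0021
= 3.0476

3.0476


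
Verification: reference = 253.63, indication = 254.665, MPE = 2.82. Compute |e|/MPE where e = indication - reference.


e = indication - reference = 254.665 - 253.63 = 1.0350
|e| = 1.0350
ratio = |e| / MPE = 1.0350 / 2.82
ratio = 0.3670

0.3670


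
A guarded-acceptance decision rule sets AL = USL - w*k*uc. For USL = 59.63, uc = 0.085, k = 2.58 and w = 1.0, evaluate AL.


U = k * uc = 2.58 * 0.085 = 0.2193
guard band g = w * U = 1.0 * 0.2193 = 0.2193
AL = USL - g = 59.63 - 0.2193
AL = 59.4107

59.4107


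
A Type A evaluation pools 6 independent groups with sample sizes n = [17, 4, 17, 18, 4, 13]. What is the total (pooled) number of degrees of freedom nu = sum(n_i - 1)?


nu = sum_i (n_i - 1)
nu = ((17 - 1) + (4 - 1) + (17 - 1) + (18 - 1) + (4 - 1) + (13 - 1))
nu = 16 + 3 + 16 + 17 + 3 + 12
nu = 67

67


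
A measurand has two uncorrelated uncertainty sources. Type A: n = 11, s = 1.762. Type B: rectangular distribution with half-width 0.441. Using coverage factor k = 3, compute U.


u_A = s / sqrt(n) = 1.762 / sqrt(11) = 0.53126299
u_B = half_width / sqrt(3) = 0.441 / sqrt(3) = 0.25461147
uc = sqrt(u_A^2 + u_B^2) = sqrt(0.53126299^2 + 0.25461147^2) = 0.58912424
U = k * uc = 3 * 0.58912424
U = 1.7674

1.7674


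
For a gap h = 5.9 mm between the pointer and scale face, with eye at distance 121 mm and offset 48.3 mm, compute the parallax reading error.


error = h * offset / d
= 5.9 * 48.3 / 121
= 2.3551

2.3551


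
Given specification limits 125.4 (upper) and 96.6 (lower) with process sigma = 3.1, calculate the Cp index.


Cp = (USL - LSL) / (6 * sigma)
= (125.4 - 96.6) / (6 * 3.1)
= 28.8000 / 18.6000
= 1.5484

1.5484


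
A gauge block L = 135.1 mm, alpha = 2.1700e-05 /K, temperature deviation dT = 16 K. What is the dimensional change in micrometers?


dL = L * alpha * dT
= 135.1 * 2.1700e-05 * 16
= 0.0469067 mm
dL_um = 0.0469067 * 1000 = 46.9067 um

46.9067


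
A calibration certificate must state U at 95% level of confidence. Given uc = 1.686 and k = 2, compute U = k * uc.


U = k * uc
U = 2 * 1.686
U = 3.3720

3.3720


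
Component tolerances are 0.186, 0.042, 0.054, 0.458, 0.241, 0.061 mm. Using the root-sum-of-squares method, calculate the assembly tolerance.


RSS = sqrt(0.186^2 + 0.042^2 + 0.054^2 + 0.458^2 + 0.241^2 + 0.061^2)
= sqrt(0.310842)
= 0.5575

0.5575


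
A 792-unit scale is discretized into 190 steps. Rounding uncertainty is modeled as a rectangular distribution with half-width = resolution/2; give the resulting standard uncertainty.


resolution = range / divisions
resolution = 792 / 190 = 4.1684211
u_res = resolution / (2*sqrt(3))
u_res = 4.1684211 / 3.4641016
u_res = 1.2033

1.2033


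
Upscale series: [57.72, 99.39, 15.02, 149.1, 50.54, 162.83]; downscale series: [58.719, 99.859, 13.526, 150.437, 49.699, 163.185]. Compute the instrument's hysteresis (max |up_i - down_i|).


|57.72 - 58.719| = 0.9990
|99.39 - 99.859| = 0.4690
|15.02 - 13.526| = 1.4940
|149.1 - 150.437| = 1.3370
|50.54 - 49.699| = 0.8410
|162.83 - 163.185| = 0.3550
hysteresis = max(diffs) = 1.4940

1.4940


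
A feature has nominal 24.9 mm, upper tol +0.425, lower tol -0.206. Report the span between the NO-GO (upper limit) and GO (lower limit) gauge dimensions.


GO = nominal - lower_tol (smallest hole = maximum material condition)
GO = 24.9 - 0.206 = 24.694
NO-GO = nominal + upper_tol (largest hole = least material condition)
NO-GO = 24.9 + 0.425 = 25.325
spread = NO-GO - GO = 25.325 - 24.694 = 0.6310

0.6310


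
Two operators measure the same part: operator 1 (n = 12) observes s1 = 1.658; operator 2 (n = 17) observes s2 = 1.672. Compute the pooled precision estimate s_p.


s_p = sqrt(((n1-1)*s1^2 + (n2-1)*s2^2) / (n1+n2-2))
numerator = (12-1)*1.658^2 + (17-1)*1.672^2 = 30.238604 + 44.729344 = 74.967948
denominator = 12 + 17 - 2 = 27
s_p^2 = 74.967948 / 27 = 2.7765907
s_p = sqrt(2.7765907) = 1.6663

1.6663


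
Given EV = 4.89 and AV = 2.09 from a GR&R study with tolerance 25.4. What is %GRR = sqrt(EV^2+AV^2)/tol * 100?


GRR = sqrt(EV^2 + AV^2) = sqrt(4.89^2 + 2.09^2) = 5.3179131
%GRR = GRR / tol * 100 = 5.3179131 / 25.4 * 100
%GRR = 20.9367

20.9367


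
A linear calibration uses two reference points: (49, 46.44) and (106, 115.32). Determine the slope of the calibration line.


slope = (y2 - y1) / (x2 - x1)
= (115.32 - 46.44) / (106 - 49)
= 68.8800 / 57
= 1.2084

1.2084


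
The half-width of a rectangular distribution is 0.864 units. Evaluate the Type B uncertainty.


u_B = half_width / sqrt(3)
u_B = 0.864 / 1.7320508
u_B = 0.4988

0.4988


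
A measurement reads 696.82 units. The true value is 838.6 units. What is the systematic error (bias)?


Systematic error = measured - true
= 696.82 - 838.6
= -141.7800

-141.7800


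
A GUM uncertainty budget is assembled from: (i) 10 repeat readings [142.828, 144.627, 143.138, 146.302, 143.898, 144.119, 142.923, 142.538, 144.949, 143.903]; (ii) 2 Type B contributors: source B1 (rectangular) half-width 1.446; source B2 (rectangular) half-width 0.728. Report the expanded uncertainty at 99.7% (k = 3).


mean = (142.828 + 144.627 + 143.138 + 146.302 + 143.898 + 144.119 + 142.923 + 142.538 + 144.949 + 143.903) / 10 = 143.9225
s = sqrt(sum((x - mean)^2)/(n-1)) = 1.1537786
u_A = s / sqrt(n) = 1.1537786 / sqrt(10) = 0.36485683
u_B1 = 1.446 / sqrt(3) = 0.83484849
u_B2 = 0.728 / sqrt(3) = 0.420311
uc = sqrt(0.36485683^2 + 0.83484849^2 + 0.420311^2) = 1.0033712
U = k * uc = 3 * 1.0033712
U = 3.0101

3.0101


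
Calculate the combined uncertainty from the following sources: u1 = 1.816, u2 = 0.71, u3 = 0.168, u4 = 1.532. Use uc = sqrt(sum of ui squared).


uc = sqrt(1.816^2 + 0.71^2 + 0.168^2 + 1.532^2)
uc = sqrt(6.177204)
uc = 2.4854

2.4854


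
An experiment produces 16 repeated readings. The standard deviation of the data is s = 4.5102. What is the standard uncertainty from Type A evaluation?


u_A = s / sqrt(n)
u_A = 4.5102 / sqrt(16)
u_A = 4.5102 / 4
u_A = 1.1276

1.1276


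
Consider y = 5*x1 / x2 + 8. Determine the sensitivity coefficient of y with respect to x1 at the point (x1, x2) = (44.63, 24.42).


y = 5*x1 / x2 + 8
dy/dx1 = 5/x2
Evaluate at x2 = 24.42: c1 = 5 / 24.42
c1 = 0.2048

0.2048


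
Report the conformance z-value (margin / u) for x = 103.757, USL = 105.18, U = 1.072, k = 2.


u = U / k = 1.072 / 2 = 0.536
margin = |USL - x| = |105.18 - 103.757| = 1.423
z = margin / u = 1.423 / 0.536
z = 2.6549

2.6549


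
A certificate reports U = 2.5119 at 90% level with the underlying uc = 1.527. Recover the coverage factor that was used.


k = U / uc
k = 2.5119 / 1.527
k = 1.645

1.645


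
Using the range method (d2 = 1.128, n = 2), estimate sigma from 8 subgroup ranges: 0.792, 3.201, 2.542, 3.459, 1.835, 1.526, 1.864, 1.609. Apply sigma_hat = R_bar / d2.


R_bar = (0.792 + 3.201 + 2.542 + 3.459 + 1.835 + 1.526 + 1.864 + 1.609) / 8
R_bar = 16.828 / 8 = 2.1035
sigma_hat = R_bar / d2 = 2.1035 / 1.128 = 1.8648

1.8648


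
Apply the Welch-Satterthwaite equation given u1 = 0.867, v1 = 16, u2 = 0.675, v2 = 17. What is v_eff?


uc = sqrt(u1^2 + u2^2) = sqrt(0.867^2 + 0.675^2) = 1.0987784
v_eff = uc^4 / (u1^4/v1 + u2^4/v2)
= 1.0987784^4 / (0.867^4/16 + 0.675^4/17)
= 1.457607 / 0.047526192
v_eff = 30.6696

30.6696


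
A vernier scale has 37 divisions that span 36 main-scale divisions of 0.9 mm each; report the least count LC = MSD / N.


LC = MSD / n_div
= 0.9 / 37
= 0.0243

0.0243


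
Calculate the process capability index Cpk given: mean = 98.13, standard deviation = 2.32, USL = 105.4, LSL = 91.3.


Cpu = (USL - mean) / (3*sigma) = (105.4 - 98.13) / (3*2.32) = 1.0445
Cpl = (mean - LSL) / (3*sigma) = (98.13 - 91.3) / (3*2.32) = 0.9813
Cpk = min(Cpu, Cpl) = 0.9813

0.9813


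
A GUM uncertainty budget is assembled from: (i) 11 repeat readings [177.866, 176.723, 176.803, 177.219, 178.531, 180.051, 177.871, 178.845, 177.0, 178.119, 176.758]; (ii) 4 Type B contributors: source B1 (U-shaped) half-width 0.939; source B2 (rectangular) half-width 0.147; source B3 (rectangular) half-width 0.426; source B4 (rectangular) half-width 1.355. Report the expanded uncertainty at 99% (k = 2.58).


mean = (177.866 + 176.723 + 176.803 + 177.219 + 178.531 + 180.051 + 177.871 + 178.845 + 177.0 + 178.119 + 176.758) / 11 = 177.7987273
s = sqrt(sum((x - mean)^2)/(n-1)) = 1.0498471
u_A = s / sqrt(n) = 1.0498471 / sqrt(11) = 0.31654081
u_B1 = 0.939 / sqrt(2) = 0.66397327
u_B2 = 0.147 / sqrt(3) = 0.08487049
u_B3 = 0.426 / sqrt(3) = 0.24595121
u_B4 = 1.355 / sqrt(3) = 0.78230961
uc = sqrt(0.31654081^2 + 0.66397327^2 + 0.08487049^2 + 0.24595121^2 + 0.78230961^2) = 1.1048809
U = k * uc = 2.58 * 1.1048809
U = 2.8506

2.8506


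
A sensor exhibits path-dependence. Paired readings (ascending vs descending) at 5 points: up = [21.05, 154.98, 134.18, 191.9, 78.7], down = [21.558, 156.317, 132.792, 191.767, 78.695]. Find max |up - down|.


|21.05 - 21.558| = 0.5080
|154.98 - 156.317| = 1.3370
|134.18 - 132.792| = 1.3880
|191.9 - 191.767| = 0.1330
|78.7 - 78.695| = 0.0050
hysteresis = max(diffs) = 1.3880

1.3880


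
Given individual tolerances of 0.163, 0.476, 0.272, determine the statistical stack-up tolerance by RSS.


RSS = sqrt(0.163^2 + 0.476^2 + 0.272^2)
= sqrt(0.327129)
= 0.5720

0.5720


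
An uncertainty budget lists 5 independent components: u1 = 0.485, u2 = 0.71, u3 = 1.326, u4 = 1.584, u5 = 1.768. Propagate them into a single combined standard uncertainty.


uc = sqrt(0.485^2 + 0.71^2 + 1.326^2 + 1.584^2 + 1.768^2)
uc = sqrt(8.132481)
uc = 2.8518

2.8518


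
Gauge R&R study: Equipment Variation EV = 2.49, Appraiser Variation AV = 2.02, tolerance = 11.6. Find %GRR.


GRR = sqrt(EV^2 + AV^2) = sqrt(2.49^2 + 2.02^2) = 3.2063219
%GRR = GRR / tol * 100 = 3.2063219 / 11.6 * 100
%GRR = 27.6407

27.6407


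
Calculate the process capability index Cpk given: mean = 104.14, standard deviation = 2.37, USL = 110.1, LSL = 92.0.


Cpu = (USL - mean) / (3*sigma) = (110.1 - 104.14) / (3*2.37) = 0.8383
Cpl = (mean - LSL) / (3*sigma) = (104.14 - 92.0) / (3*2.37) = 1.7075
Cpk = min(Cpu, Cpl) = 0.8383

0.8383


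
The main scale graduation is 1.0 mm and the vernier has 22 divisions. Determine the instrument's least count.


LC = MSD / n_div
= 1.0 / 22
= 0.0455

0.0455


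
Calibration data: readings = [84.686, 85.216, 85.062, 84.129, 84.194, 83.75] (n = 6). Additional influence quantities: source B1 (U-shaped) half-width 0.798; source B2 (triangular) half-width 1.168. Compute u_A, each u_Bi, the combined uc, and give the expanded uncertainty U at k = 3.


mean = (84.686 + 85.216 + 85.062 + 84.129 + 84.194 + 83.75) / 6 = 84.50616667
s = sqrt(sum((x - mean)^2)/(n-1)) = 0.57561182
u_A = s / sqrt(n) = 0.57561182 / sqrt(6) = 0.23499254
u_B1 = 0.798 / sqrt(2) = 0.56427121
u_B2 = 1.168 / sqrt(6) = 0.476834
uc = sqrt(0.23499254^2 + 0.56427121^2 + 0.476834^2) = 0.77523813
U = k * uc = 3 * 0.77523813
U = 2.3257

2.3257


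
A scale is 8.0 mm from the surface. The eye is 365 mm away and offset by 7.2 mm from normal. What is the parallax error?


error = h * offset / d
= 8.0 * 7.2 / 365
= 0.1578

0.1578


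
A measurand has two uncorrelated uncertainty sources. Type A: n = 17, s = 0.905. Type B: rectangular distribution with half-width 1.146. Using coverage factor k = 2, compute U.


u_A = s / sqrt(n) = 0.905 / sqrt(17) = 0.21949474
u_B = half_width / sqrt(3) = 1.146 / sqrt(3) = 0.66164341
uc = sqrt(u_A^2 + u_B^2) = sqrt(0.21949474^2 + 0.66164341^2) = 0.6971011
U = k * uc = 2 * 0.6971011
U = 1.3942

1.3942


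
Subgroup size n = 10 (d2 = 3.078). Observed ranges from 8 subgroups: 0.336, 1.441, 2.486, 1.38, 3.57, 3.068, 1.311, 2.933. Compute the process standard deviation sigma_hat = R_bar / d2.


R_bar = (0.336 + 1.441 + 2.486 + 1.38 + 3.57 + 3.068 + 1.311 + 2.933) / 8
R_bar = 16.525 / 8 = 2.065625
sigma_hat = R_bar / d2 = 2.065625 / 3.078 = 0.6711

0.6711


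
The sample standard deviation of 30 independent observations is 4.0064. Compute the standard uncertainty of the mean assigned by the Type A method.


u_A = s / sqrt(n)
u_A = 4.0064 / sqrt(30)
u_A = 4.0064 / 5.4772256
u_A = 0.7315

0.7315


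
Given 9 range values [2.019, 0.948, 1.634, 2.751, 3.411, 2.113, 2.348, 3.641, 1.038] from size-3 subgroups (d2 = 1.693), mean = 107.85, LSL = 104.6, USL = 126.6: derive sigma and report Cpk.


R_bar = (2.019 + 0.948 + 1.634 + 2.751 + 3.411 + 2.113 + 2.348 + 3.641 + 1.038) / 9 = 2.2114444
sigma = R_bar / d2 = 2.2114444 / 1.693 = 1.3062282
Cp = (USL - LSL)/(6*sigma) = (126.6 - 104.6)/(6*1.3062282) = 2.8071
Cpu = (126.6 - 107.85)/(3*1.3062282) = 4.7848
Cpl = (107.85 - 104.6)/(3*1.3062282) = 0.8294
Cpk = min(Cpu, Cpl) = 0.8294

0.8294


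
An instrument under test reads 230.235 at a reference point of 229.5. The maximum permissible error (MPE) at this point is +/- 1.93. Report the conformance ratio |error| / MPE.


e = indication - reference = 230.235 - 229.5 = 0.7350
|e| = 0.7350
ratio = |e| / MPE = 0.7350 / 1.93
ratio = 0.3808

0.3808


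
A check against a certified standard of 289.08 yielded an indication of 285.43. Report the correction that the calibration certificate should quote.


Correction = standard - reading
= 289.08 - 285.43
= 3.6500

3.6500


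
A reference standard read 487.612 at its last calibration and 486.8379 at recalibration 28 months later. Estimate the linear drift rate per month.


rate = (v2 - v1) / months
= (486.8379 - 487.612) / 28
= -0.7741 / 28
= -0.0276

-0.0276


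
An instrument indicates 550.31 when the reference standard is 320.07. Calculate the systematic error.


Systematic error = measured - true
= 550.31 - 320.07
= 230.2400

230.2400


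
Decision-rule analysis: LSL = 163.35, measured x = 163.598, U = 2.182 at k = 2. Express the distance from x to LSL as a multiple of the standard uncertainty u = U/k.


u = U / k = 2.182 / 2 = 1.091
margin = |LSL - x| = |163.35 - 163.598| = 0.248
z = margin / u = 0.248 / 1.091
z = 0.2273

0.2273


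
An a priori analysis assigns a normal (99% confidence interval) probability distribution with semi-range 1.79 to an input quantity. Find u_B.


u_B = half_width / 2.576
u_B = 1.79 / 2.576
u_B = 0.6949

0.6949


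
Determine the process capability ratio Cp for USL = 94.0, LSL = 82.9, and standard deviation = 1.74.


Cp = (USL - LSL) / (6 * sigma)
= (94.0 - 82.9) / (6 * 1.74)
= 11.1000 / 10.4400
= 1.0632

1.0632


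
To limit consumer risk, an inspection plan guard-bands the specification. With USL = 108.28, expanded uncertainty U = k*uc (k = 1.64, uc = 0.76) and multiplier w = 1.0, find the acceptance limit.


U = k * uc = 1.64 * 0.76 = 1.2464
guard band g = w * U = 1.0 * 1.2464 = 1.2464
AL = USL - g = 108.28 - 1.2464
AL = 107.0336

107.0336


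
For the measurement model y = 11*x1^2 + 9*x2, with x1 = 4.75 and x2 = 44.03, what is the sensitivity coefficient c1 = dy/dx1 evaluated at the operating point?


y = 11*x1^2 + 9*x2
dy/dx1 = 2*11*x1
Evaluate at x1 = 4.75: c1 = 22 * 4.75
c1 = 104.5000

104.5000


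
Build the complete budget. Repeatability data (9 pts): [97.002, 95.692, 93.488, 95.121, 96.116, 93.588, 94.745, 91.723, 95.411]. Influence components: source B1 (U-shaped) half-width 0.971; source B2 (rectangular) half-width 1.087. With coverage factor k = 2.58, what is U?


mean = (97.002 + 95.692 + 93.488 + 95.121 + 96.116 + 93.588 + 94.745 + 91.723 + 95.411) / 9 = 94.76511111
s = sqrt(sum((x - mean)^2)/(n-1)) = 1.6008971
u_A = s / sqrt(n) = 1.6008971 / sqrt(9) = 0.53363237
u_B1 = 0.971 / sqrt(2) = 0.68660068
u_B2 = 1.087 / sqrt(3) = 0.62757974
uc = sqrt(0.53363237^2 + 0.68660068^2 + 0.62757974^2) = 1.0723993
U = k * uc = 2.58 * 1.0723993
U = 2.7668

2.7668


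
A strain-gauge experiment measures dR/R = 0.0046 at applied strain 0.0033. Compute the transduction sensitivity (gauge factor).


GF = (dR/R) / epsilon
= 0.0046 / 0.0033
= 1.3939

1.3939


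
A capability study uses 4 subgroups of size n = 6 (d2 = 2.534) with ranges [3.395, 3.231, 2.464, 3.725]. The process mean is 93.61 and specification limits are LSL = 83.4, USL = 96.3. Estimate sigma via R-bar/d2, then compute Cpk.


R_bar = (3.395 + 3.231 + 2.464 + 3.725) / 4 = 3.20375
sigma = R_bar / d2 = 3.20375 / 2.534 = 1.2643054
Cp = (USL - LSL)/(6*sigma) = (96.3 - 83.4)/(6*1.2643054) = 1.7005
Cpu = (96.3 - 93.61)/(3*1.2643054) = 0.7092
Cpl = (93.61 - 83.4)/(3*1.2643054) = 2.6919
Cpk = min(Cpu, Cpl) = 0.7092

0.7092


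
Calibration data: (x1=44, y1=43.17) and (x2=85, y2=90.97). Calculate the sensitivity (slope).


slope = (y2 - y1) / (x2 - x1)
= (90.97 - 43.17) / (85 - 44)
= 47.8000 / 41
= 1.1659

1.1659


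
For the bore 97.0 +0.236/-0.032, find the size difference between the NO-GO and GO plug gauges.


GO = nominal - lower_tol (smallest hole = maximum material condition)
GO = 97.0 - 0.032 = 96.968
NO-GO = nominal + upper_tol (largest hole = least material condition)
NO-GO = 97.0 + 0.236 = 97.236
spread = NO-GO - GO = 97.236 - 96.968 = 0.2680

0.2680


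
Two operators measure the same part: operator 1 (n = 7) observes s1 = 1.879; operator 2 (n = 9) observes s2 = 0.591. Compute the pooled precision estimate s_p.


s_p = sqrt(((n1-1)*s1^2 + (n2-1)*s2^2) / (n1+n2-2))
numerator = (7-1)*1.879^2 + (9-1)*0.591^2 = 21.183846 + 2.794248 = 23.978094
denominator = 7 + 9 - 2 = 14
s_p^2 = 23.978094 / 14 = 1.712721
s_p = sqrt(1.712721) = 1.3087

1.3087


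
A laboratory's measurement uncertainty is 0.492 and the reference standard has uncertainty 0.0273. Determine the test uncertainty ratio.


TUR = u_lab / u_ref
= 0.492 / 0.0273
= 18.0220

18.0220


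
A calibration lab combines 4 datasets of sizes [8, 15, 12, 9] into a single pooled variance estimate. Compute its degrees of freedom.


nu = sum_i (n_i - 1)
nu = ((8 - 1) + (15 - 1) + (12 - 1) + (9 - 1))
nu = 7 + 14 + 11 + 8
nu = 40

40


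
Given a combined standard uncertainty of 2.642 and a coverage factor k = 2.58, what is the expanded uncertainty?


U = k * uc
U = 2.58 * 2.642
U = 6.8164

6.8164


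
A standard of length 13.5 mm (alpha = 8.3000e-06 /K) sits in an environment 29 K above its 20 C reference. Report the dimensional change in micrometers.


dL = L * alpha * dT
= 13.5 * 8.3000e-06 * 29
= 0.0032494 mm
dL_um = 0.0032494 * 1000 = 3.2494 um

3.2494


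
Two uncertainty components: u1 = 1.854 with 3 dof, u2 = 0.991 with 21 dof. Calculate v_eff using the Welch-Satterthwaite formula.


uc = sqrt(u1^2 + u2^2) = sqrt(1.854^2 + 0.991^2) = 2.1022362
v_eff = uc^4 / (u1^4/v1 + u2^4/v2)
= 2.1022362^4 / (1.854^4/3 + 0.991^4/21)
= 19.53107 / 3.9843082
v_eff = 4.9020

4.9020


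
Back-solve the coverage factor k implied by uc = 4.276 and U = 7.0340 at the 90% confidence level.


k = U / uc
k = 7.0340 / 4.276
k = 1.645

1.645


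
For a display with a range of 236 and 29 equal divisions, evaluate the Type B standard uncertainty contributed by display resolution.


resolution = range / divisions
resolution = 236 / 29 = 8.137931
u_res = resolution / (2*sqrt(3))
u_res = 8.137931 / 3.4641016
u_res = 2.3492

2.3492


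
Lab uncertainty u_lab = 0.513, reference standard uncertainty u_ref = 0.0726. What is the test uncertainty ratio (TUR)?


TUR = u_lab / u_ref
= 0.513 / 0.0726
= 7.0661

7.0661


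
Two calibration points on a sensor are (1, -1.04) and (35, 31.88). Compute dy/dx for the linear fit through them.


slope = (y2 - y1) / (x2 - x1)
= (31.88 - -1.04) / (35 - 1)
= 32.9200 / 34
= 0.9682

0.9682


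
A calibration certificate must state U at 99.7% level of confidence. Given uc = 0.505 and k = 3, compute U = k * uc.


U = k * uc
U = 3 * 0.505
U = 1.5150

1.5150


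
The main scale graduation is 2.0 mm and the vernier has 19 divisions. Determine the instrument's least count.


LC = MSD / n_div
= 2.0 / 19
= 0.1053

0.1053


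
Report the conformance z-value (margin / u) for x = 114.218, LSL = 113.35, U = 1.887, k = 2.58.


u = U / k = 1.887 / 2.58 = 0.73139535
margin = |LSL - x| = |113.35 - 114.218| = 0.868
z = margin / u = 0.868 / 0.73139535
z = 1.1868

1.1868


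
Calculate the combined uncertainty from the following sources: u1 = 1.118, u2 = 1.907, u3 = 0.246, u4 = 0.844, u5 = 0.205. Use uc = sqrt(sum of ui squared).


uc = sqrt(1.118^2 + 1.907^2 + 0.246^2 + 0.844^2 + 0.205^2)
uc = sqrt(5.70145)
uc = 2.3878

2.3878


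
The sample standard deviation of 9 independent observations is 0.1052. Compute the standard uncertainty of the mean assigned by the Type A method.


u_A = s / sqrt(n)
u_A = 0.1052 / sqrt(9)
u_A = 0.1052 / 3
u_A = 0.0351

0.0351


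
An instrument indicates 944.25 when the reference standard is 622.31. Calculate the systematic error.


Systematic error = measured - true
= 944.25 - 622.31
= 321.9400

321.9400


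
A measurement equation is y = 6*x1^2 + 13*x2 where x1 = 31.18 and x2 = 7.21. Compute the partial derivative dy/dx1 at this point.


y = 6*x1^2 + 13*x2
dy/dx1 = 2*6*x1
Evaluate at x1 = 31.18: c1 = 12 * 31.18
c1 = 374.1600

374.1600


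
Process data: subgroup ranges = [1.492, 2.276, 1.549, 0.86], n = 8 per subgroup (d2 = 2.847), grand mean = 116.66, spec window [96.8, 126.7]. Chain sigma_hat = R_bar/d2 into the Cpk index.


R_bar = (1.492 + 2.276 + 1.549 + 0.86) / 4 = 1.54425
sigma = R_bar / d2 = 1.54425 / 2.847 = 0.54241307
Cp = (USL - LSL)/(6*sigma) = (126.7 - 96.8)/(6*0.54241307) = 9.1873
Cpu = (126.7 - 116.66)/(3*0.54241307) = 6.1700
Cpl = (116.66 - 96.8)/(3*0.54241307) = 12.2047
Cpk = min(Cpu, Cpl) = 6.1700

6.1700


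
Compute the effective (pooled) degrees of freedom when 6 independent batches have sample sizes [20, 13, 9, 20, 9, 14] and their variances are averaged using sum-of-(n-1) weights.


nu = sum_i (n_i - 1)
nu = ((20 - 1) + (13 - 1) + (9 - 1) + (20 - 1) + (9 - 1) + (14 - 1))
nu = 19 + 12 + 8 + 19 + 8 + 13
nu = 79

79


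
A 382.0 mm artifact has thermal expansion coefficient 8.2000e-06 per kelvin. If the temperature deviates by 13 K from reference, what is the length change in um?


dL = L * alpha * dT
= 382.0 * 8.2000e-06 * 13
= 0.0407212 mm
dL_um = 0.0407212 * 1000 = 40.7212 um

40.7212


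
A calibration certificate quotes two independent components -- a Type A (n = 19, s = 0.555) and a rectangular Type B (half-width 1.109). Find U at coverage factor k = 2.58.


u_A = s / sqrt(n) = 0.555 / sqrt(19) = 0.12732573
u_B = half_width / sqrt(3) = 1.109 / sqrt(3) = 0.64028145
uc = sqrt(u_A^2 + u_B^2) = sqrt(0.12732573^2 + 0.64028145^2) = 0.65281864
U = k * uc = 2.58 * 0.65281864
U = 1.6843

1.6843


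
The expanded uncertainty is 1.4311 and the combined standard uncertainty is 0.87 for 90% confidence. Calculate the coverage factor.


k = U / uc
k = 1.4311 / 0.87
k = 1.645

1.645


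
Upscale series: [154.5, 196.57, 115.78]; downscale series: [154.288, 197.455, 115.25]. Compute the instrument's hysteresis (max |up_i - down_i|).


|154.5 - 154.288| = 0.2120
|196.57 - 197.455| = 0.8850
|115.78 - 115.25| = 0.5300
hysteresis = max(diffs) = 0.8850

0.8850


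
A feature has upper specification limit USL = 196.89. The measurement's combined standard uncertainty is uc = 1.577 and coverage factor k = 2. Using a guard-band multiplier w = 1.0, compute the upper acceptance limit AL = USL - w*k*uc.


U = k * uc = 2 * 1.577 = 3.154
guard band g = w * U = 1.0 * 3.154 = 3.154
AL = USL - g = 196.89 - 3.154
AL = 193.7360

193.7360


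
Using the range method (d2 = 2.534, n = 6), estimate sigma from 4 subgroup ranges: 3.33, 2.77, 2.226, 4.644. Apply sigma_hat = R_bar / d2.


R_bar = (3.33 + 2.77 + 2.226 + 4.644) / 4
R_bar = 12.97 / 4 = 3.2425
sigma_hat = R_bar / d2 = 3.2425 / 2.534 = 1.2796

1.2796


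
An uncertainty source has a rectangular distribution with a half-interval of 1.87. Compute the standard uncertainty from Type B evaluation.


u_B = half_width / sqrt(3)
u_B = 1.87 / 1.7320508
u_B = 1.0796

1.0796


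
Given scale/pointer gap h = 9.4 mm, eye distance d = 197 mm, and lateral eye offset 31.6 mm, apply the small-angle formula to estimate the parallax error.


error = h * offset / d
= 9.4 * 31.6 / 197
= 1.5078

1.5078


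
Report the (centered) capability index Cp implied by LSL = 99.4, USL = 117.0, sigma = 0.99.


Cp = (USL - LSL) / (6 * sigma)
= (117.0 - 99.4) / (6 * 0.99)
= 17.6000 / 5.9400
= 2.9630

2.9630


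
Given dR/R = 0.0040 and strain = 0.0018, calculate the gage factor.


GF = (dR/R) / epsilon
= 0.0040 / 0.0018
= 2.2222

2.2222


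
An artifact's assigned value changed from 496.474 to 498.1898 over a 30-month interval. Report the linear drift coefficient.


rate = (v2 - v1) / months
= (498.1898 - 496.474) / 30
= 1.7158 / 30
= 0.0572

0.0572


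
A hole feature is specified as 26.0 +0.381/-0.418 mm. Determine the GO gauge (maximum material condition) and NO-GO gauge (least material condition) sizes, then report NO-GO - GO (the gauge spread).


GO = nominal - lower_tol (smallest hole = maximum material condition)
GO = 26.0 - 0.418 = 25.582
NO-GO = nominal + upper_tol (largest hole = least material condition)
NO-GO = 26.0 + 0.381 = 26.381
spread = NO-GO - GO = 26.381 - 25.582 = 0.7990

0.7990


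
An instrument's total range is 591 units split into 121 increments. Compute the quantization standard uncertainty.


resolution = range / divisions
resolution = 591 / 121 = 4.8842975
u_res = resolution / (2*sqrt(3))
u_res = 4.8842975 / 3.4641016
u_res = 1.4100

1.4100


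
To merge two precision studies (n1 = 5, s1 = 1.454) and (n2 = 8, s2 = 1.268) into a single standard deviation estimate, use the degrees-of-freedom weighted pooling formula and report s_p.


s_p = sqrt(((n1-1)*s1^2 + (n2-1)*s2^2) / (n1+n2-2))
numerator = (5-1)*1.454^2 + (8-1)*1.268^2 = 8.456464 + 11.254768 = 19.711232
denominator = 5 + 8 - 2 = 11
s_p^2 = 19.711232 / 11 = 1.7919302
s_p = sqrt(1.7919302) = 1.3386

1.3386


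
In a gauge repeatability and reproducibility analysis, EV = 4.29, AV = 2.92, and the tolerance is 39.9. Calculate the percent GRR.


GRR = sqrt(EV^2 + AV^2) = sqrt(4.29^2 + 2.92^2) = 5.1894605
%GRR = GRR / tol * 100 = 5.1894605 / 39.9 * 100
%GRR = 13.0062

13.0062


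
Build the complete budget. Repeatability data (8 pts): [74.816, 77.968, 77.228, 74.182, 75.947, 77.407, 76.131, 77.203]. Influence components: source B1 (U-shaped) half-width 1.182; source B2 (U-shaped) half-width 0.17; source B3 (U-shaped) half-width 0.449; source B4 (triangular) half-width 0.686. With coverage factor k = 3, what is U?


mean = (74.816 + 77.968 + 77.228 + 74.182 + 75.947 + 77.407 + 76.131 + 77.203) / 8 = 76.36025
s = sqrt(sum((x - mean)^2)/(n-1)) = 1.3361231
u_A = s / sqrt(n) = 1.3361231 / sqrt(8) = 0.47239085
u_B1 = 1.182 / sqrt(2) = 0.83580022
u_B2 = 0.17 / sqrt(2) = 0.12020815
u_B3 = 0.449 / sqrt(2) = 0.31749094
u_B4 = 0.686 / sqrt(6) = 0.28005833
uc = sqrt(0.47239085^2 + 0.83580022^2 + 0.12020815^2 + 0.31749094^2 + 0.28005833^2) = 1.0561242
U = k * uc = 3 * 1.0561242
U = 3.1684

3.1684


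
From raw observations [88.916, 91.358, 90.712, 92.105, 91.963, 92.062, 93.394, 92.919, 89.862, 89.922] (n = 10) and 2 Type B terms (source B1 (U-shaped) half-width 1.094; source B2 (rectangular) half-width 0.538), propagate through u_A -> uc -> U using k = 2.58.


mean = (88.916 + 91.358 + 90.712 + 92.105 + 91.963 + 92.062 + 93.394 + 92.919 + 89.862 + 89.922) / 10 = 91.3213
s = sqrt(sum((x - mean)^2)/(n-1)) = 1.4402542
u_A = s / sqrt(n) = 1.4402542 / sqrt(10) = 0.45544837
u_B1 = 1.094 / sqrt(2) = 0.77357482
u_B2 = 0.538 / sqrt(3) = 0.31061444
uc = sqrt(0.45544837^2 + 0.77357482^2 + 0.31061444^2) = 0.94991186
U = k * uc = 2.58 * 0.94991186
U = 2.4508

2.4508
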